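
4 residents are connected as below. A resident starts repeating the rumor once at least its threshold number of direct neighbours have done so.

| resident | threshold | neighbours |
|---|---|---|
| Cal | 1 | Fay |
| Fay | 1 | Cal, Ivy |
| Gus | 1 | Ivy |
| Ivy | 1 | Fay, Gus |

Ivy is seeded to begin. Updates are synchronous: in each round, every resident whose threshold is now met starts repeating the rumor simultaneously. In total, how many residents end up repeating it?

4

Round 1 — Ivy starts repeating the rumor (initial).
Round 2 — checking thresholds:
  Fay: 1 of 2 neighbours ≥ 1, starts repeating the rumor.
  Gus: 1 of 1 neighbours ≥ 1, starts repeating the rumor.
Round 3 — checking thresholds:
  Cal: 1 of 1 neighbours ≥ 1, starts repeating the rumor.
Round 4 — no new spreads; cascade stops.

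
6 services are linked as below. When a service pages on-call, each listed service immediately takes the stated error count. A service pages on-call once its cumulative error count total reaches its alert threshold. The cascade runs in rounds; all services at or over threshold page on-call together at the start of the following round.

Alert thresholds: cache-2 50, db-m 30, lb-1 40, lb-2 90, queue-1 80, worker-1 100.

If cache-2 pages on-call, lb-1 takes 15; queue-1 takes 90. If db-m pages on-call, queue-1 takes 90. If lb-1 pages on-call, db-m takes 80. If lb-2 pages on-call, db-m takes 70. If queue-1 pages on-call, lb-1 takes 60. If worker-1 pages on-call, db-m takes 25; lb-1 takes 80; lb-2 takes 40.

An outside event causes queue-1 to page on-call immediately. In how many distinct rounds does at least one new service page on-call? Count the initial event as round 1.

Round 1 — queue-1 pages on-call (initial).
  lb-1: +60 → 60 ≥ 40
Round 2 — lb-1 pages on-call.
  db-m: +80 → 80 ≥ 30
Round 3 — db-m pages on-call.
No further pages.

3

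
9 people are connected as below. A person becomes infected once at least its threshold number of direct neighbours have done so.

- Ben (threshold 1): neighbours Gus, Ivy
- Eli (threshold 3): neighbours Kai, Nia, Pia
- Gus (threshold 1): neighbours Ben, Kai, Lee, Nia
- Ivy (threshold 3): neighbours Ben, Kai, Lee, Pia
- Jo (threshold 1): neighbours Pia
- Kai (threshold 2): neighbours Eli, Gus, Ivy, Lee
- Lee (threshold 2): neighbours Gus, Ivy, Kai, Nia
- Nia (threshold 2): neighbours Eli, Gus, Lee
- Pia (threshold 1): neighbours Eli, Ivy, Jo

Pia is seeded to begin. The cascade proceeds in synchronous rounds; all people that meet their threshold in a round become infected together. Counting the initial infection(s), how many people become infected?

Round 1 — Pia becomes infected (initial).
Round 2 — checking thresholds:
  Eli: 1 of 3 neighbours < 3, below threshold.
  Ivy: 1 of 4 neighbours < 3, below threshold.
  Jo: 1 of 1 neighbours ≥ 1, becomes infected.
Round 3 — no new infections; cascade stops.

2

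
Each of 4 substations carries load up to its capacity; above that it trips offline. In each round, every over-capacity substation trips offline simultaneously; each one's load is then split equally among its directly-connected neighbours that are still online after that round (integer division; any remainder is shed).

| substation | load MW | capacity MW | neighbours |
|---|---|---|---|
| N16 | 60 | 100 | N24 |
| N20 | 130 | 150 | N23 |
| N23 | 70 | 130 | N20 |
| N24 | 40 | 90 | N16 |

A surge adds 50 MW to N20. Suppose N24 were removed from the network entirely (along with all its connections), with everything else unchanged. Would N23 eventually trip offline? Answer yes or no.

yes

With N24 removed:
Round 1 — N20 at 180 > 150. N20 trips offline.
  N20 sheds 180 MW to N23: 180 each.
    N23: 70+180 = 250 > 130
Round 2 — N23 trips offline.
  N23 sheds 250 MW: no online neighbours, lost.
No further trips.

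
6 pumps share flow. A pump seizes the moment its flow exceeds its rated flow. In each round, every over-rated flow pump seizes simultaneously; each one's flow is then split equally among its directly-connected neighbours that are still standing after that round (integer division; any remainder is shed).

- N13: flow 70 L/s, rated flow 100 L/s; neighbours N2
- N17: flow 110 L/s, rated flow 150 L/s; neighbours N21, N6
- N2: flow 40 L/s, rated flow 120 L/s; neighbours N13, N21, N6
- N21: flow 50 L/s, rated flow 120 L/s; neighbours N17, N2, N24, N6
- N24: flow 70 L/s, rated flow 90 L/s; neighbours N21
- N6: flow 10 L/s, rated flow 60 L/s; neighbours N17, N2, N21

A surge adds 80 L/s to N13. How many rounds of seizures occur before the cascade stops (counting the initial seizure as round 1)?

Round 1 — N13 at 150 > 100. N13 seizes.
  N13 sheds 150 L/s to N2: 150 each.
    N2: 40+150 = 190 > 120
Round 2 — N2 seizes.
  N2 sheds 190 L/s to N21, N6: 95 each.
    N21: 50+95 = 145 > 120
    N6: 10+95 = 105 > 60
Round 3 — N21, N6 seize.
  N21 sheds 145 L/s to N17, N24: 72 each (1 lost).
    N17: 110+72 = 182 > 150
    N24: 70+72 = 142 > 90
  N6 sheds 105 L/s to N17: 105 each.
    N17: 182+105 = 287 > 150
Round 4 — N17, N24 seize.
  N17 sheds 287 L/s: no online neighbours, lost.
  N24 sheds 142 L/s: no online neighbours, lost.
No further seizures.

4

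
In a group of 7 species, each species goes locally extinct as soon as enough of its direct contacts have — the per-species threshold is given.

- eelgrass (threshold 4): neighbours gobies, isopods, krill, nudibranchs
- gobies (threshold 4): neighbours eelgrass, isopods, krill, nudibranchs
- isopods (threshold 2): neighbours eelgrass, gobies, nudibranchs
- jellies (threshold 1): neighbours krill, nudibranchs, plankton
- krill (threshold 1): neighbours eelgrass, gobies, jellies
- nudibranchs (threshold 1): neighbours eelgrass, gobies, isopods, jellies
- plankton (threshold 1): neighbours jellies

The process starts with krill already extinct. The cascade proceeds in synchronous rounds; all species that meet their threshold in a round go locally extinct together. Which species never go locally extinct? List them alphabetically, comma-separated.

Round 1 — krill goes locally extinct (initial).
Round 2 — checking thresholds:
  eelgrass: 1 of 4 neighbours < 4, holds.
  gobies: 1 of 4 neighbours < 4, holds.
  jellies: 1 of 3 neighbours ≥ 1, goes locally extinct.
Round 3 — checking thresholds:
  eelgrass: 1 of 4 neighbours < 4, holds.
  gobies: 1 of 4 neighbours < 4, holds.
  nudibranchs: 1 of 4 neighbours ≥ 1, goes locally extinct.
  plankton: 1 of 1 neighbours ≥ 1, goes locally extinct.
Round 4 — no new extinctions; cascade stops.

eelgrass, gobies, isopods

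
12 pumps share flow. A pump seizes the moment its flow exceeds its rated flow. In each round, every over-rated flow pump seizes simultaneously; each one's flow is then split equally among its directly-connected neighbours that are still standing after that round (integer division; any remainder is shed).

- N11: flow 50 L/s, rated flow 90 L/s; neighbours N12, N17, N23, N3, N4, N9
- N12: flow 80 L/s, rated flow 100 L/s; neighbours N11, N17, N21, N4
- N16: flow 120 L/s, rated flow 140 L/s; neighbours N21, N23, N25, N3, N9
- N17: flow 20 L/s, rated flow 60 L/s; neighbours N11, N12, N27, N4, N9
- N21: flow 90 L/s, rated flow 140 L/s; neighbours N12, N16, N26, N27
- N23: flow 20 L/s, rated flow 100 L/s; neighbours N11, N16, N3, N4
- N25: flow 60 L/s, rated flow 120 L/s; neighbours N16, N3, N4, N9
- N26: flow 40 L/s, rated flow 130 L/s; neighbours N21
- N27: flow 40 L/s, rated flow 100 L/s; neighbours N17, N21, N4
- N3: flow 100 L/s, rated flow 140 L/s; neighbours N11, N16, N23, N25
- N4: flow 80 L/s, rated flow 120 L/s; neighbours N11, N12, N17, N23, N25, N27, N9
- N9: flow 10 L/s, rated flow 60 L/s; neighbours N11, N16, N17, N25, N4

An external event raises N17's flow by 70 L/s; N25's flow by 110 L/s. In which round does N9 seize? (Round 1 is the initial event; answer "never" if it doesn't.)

Round 1 — N17 at 90 > 60; N25 at 170 > 120. N17, N25 seize.
  N17 sheds 90 L/s to N11, N12, N27, N4, N9: 18 each.
    N11: 50+18 = 68 ≤ 90
    N12: 80+18 = 98 ≤ 100
    N27: 40+18 = 58 ≤ 100
    N4: 80+18 = 98 ≤ 120
    N9: 10+18 = 28 ≤ 60
  N25 sheds 170 L/s to N16, N3, N4, N9: 42 each (2 lost).
    N16: 120+42 = 162 > 140
    N3: 100+42 = 142 > 140
    N4: 98+42 = 140 > 120
    N9: 28+42 = 70 > 60
Round 2 — N16, N3, N4, N9 seize.
  N16 sheds 162 L/s to N21, N23: 81 each.
    N21: 90+81 = 171 > 140
    N23: 20+81 = 101 > 100
  N3 sheds 142 L/s to N11, N23: 71 each.
    N11: 68+71 = 139 > 90
    N23: 101+71 = 172 > 100
  N4 sheds 140 L/s to N11, N12, N23, N27: 35 each.
    N11: 139+35 = 174 > 90
    N12: 98+35 = 133 > 100
    N23: 172+35 = 207 > 100
    N27: 58+35 = 93 ≤ 100
  N9 sheds 70 L/s to N11: 70 each.
    N11: 174+70 = 244 > 90
Round 3 — N11, N12, N21, N23 seize.
  N11 sheds 244 L/s: no online neighbours, lost.
  N12 sheds 133 L/s: no online neighbours, lost.
  N21 sheds 171 L/s to N26, N27: 85 each (1 lost).
    N26: 40+85 = 125 ≤ 130
    N27: 93+85 = 178 > 100
  N23 sheds 207 L/s: no online neighbours, lost.
Round 4 — N27 seizes.
  N27 sheds 178 L/s: no online neighbours, lost.
No further seizures.

2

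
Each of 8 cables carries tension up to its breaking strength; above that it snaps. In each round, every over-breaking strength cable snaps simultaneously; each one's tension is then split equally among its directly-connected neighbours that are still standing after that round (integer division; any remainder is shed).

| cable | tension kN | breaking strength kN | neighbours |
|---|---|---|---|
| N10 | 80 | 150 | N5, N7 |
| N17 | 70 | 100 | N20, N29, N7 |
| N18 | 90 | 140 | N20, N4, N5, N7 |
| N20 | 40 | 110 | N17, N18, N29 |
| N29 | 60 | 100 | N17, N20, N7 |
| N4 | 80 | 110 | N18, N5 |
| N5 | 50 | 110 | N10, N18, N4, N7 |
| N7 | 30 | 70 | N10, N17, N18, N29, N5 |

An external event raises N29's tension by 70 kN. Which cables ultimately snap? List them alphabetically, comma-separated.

Round 1 — N29 at 130 > 100. N29 snaps.
  N29 sheds 130 kN to N17, N20, N7: 43 each (1 lost).
    N17: 70+43 = 113 > 100
    N20: 40+43 = 83 ≤ 110
    N7: 30+43 = 73 > 70
Round 2 — N17, N7 snap.
  N17 sheds 113 kN to N20: 113 each.
    N20: 83+113 = 196 > 110
  N7 sheds 73 kN to N10, N18, N5: 24 each (1 lost).
    N10: 80+24 = 104 ≤ 150
    N18: 90+24 = 114 ≤ 140
    N5: 50+24 = 74 ≤ 110
Round 3 — N20 snaps.
  N20 sheds 196 kN to N18: 196 each.
    N18: 114+196 = 310 > 140
Round 4 — N18 snaps.
  N18 sheds 310 kN to N4, N5: 155 each.
    N4: 80+155 = 235 > 110
    N5: 74+155 = 229 > 110
Round 5 — N4, N5 snap.
  N4 sheds 235 kN: no online neighbours, lost.
  N5 sheds 229 kN to N10: 229 each.
    N10: 104+229 = 333 > 150
Round 6 — N10 snaps.
  N10 sheds 333 kN: no online neighbours, lost.
No further breaks.

N10, N17, N18, N20, N29, N4, N5, N7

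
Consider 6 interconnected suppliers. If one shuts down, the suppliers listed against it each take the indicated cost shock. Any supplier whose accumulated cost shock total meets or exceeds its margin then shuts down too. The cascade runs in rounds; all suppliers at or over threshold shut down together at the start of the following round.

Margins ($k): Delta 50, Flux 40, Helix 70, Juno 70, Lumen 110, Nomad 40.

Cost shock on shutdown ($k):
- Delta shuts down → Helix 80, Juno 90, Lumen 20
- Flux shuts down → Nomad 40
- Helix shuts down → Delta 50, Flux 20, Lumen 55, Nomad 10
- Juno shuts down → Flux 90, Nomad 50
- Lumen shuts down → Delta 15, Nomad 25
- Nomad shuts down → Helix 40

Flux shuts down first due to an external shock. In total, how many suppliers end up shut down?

Round 1 — Flux shuts down (initial).
  Nomad: +40 → 40 ≥ 40
Round 2 — Nomad shuts down.
  Helix: +40 → 40 < 70
No further shutdowns.

2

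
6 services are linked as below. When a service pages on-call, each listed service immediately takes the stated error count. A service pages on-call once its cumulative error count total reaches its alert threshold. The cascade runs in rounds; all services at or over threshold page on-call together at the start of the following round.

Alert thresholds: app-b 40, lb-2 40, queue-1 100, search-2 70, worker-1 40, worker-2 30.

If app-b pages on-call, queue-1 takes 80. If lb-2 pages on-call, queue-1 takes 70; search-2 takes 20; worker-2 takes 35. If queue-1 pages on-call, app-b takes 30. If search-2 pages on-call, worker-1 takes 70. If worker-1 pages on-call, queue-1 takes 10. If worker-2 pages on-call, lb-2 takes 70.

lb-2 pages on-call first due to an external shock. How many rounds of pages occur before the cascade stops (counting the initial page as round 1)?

2

Round 1 — lb-2 pages on-call (initial).
  queue-1: +70 → 70 < 100
  search-2: +20 → 20 < 70
  worker-2: +35 → 35 ≥ 30
Round 2 — worker-2 pages on-call.
No further pages.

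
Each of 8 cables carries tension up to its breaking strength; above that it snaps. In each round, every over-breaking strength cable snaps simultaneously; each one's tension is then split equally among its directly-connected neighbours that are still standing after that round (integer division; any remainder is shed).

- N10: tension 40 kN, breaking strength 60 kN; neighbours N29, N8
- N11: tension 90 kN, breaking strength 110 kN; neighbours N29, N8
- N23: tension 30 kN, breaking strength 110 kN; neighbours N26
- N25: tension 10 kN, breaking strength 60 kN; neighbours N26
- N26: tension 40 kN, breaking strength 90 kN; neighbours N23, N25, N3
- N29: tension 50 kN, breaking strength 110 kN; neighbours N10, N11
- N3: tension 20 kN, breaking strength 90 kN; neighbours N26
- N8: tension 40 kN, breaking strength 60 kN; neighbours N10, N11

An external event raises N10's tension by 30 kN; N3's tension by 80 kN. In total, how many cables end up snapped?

Round 1 — N10 at 70 > 60; N3 at 100 > 90. N10, N3 snap.
  N10 sheds 70 kN to N29, N8: 35 each.
    N29: 50+35 = 85 ≤ 110
    N8: 40+35 = 75 > 60
  N3 sheds 100 kN to N26: 100 each.
    N26: 40+100 = 140 > 90
Round 2 — N26, N8 snap.
  N26 sheds 140 kN to N23, N25: 70 each.
    N23: 30+70 = 100 ≤ 110
    N25: 10+70 = 80 > 60
  N8 sheds 75 kN to N11: 75 each.
    N11: 90+75 = 165 > 110
Round 3 — N11, N25 snap.
  N11 sheds 165 kN to N29: 165 each.
    N29: 85+165 = 250 > 110
  N25 sheds 80 kN: no online neighbours, lost.
Round 4 — N29 snaps.
  N29 sheds 250 kN: no online neighbours, lost.
No further breaks.

7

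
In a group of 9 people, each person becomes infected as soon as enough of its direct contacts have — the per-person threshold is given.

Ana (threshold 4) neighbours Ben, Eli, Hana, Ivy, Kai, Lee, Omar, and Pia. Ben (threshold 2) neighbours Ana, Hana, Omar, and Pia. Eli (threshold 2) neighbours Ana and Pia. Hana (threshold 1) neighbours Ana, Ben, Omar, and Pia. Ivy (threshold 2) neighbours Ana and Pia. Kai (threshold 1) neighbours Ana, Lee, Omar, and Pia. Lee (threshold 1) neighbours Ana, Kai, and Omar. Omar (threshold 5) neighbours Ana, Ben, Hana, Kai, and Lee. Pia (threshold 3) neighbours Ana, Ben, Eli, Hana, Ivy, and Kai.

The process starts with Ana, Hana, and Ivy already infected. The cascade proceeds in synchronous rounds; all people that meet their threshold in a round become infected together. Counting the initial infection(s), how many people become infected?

9

Round 1 — Ana, Hana, Ivy become infected (initial).
Round 2 — checking thresholds:
  Ben: 2 of 4 neighbours ≥ 2, becomes infected.
  Eli: 1 of 2 neighbours < 2, not yet.
  Kai: 1 of 4 neighbours ≥ 1, becomes infected.
  Lee: 1 of 3 neighbours ≥ 1, becomes infected.
  Omar: 2 of 5 neighbours < 5, not yet.
  Pia: 3 of 6 neighbours ≥ 3, becomes infected.
Round 3 — checking thresholds:
  Eli: 2 of 2 neighbours ≥ 2, becomes infected.
  Omar: 5 of 5 neighbours ≥ 5, becomes infected.
Round 4 — no new infections; cascade stops.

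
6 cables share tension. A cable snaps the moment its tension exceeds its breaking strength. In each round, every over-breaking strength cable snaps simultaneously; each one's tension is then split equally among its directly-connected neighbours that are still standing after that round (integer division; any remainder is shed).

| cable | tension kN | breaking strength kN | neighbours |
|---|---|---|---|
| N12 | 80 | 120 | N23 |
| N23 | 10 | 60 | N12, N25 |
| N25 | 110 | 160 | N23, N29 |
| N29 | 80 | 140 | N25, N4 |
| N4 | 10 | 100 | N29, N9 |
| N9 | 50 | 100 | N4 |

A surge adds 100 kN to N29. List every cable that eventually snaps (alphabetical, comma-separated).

N12, N23, N25, N29

Round 1 — N29 at 180 > 140. N29 snaps.
  N29 sheds 180 kN to N25, N4: 90 each.
    N25: 110+90 = 200 > 160
    N4: 10+90 = 100 ≤ 100
Round 2 — N25 snaps.
  N25 sheds 200 kN to N23: 200 each.
    N23: 10+200 = 210 > 60
Round 3 — N23 snaps.
  N23 sheds 210 kN to N12: 210 each.
    N12: 80+210 = 290 > 120
Round 4 — N12 snaps.
  N12 sheds 290 kN: no online neighbours, lost.
No further breaks.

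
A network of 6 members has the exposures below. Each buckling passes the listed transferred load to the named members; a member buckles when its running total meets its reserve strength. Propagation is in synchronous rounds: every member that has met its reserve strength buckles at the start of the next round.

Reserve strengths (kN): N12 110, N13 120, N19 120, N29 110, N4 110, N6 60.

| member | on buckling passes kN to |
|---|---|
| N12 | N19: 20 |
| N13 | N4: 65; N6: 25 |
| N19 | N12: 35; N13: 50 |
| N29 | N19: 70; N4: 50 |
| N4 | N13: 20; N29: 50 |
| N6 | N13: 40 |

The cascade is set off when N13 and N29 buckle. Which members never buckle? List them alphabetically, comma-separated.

Round 1 — N13, N29 buckle (initial).
  N19: +70 → 70 < 120
  N4: +65+50 → 115 ≥ 110
  N6: +25 → 25 < 60
Round 2 — N4 buckles.
No further bucklings.

N12, N19, N6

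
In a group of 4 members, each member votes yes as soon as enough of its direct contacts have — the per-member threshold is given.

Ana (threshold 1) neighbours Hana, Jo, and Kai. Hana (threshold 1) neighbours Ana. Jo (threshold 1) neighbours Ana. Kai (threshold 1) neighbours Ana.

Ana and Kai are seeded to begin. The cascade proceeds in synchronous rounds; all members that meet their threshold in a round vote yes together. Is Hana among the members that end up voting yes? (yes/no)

yes

Round 1 — Ana, Kai vote yes (initial).
Round 2 — checking thresholds:
  Hana: 1 of 1 neighbours ≥ 1, votes yes.
  Jo: 1 of 1 neighbours ≥ 1, votes yes.
Round 3 — no new yes votes; cascade stops.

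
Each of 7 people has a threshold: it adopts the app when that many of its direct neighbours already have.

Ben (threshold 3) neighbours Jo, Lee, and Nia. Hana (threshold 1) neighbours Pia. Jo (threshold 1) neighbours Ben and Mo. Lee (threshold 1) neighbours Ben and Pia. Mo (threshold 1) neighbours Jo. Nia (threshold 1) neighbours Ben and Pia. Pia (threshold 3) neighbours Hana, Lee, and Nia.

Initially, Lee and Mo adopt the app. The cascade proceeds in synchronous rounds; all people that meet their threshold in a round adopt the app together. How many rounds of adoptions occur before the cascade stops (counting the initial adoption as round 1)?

Round 1 — Lee, Mo adopt the app (initial).
Round 2 — checking thresholds:
  Ben: 1 of 3 neighbours < 3, below threshold.
  Jo: 1 of 2 neighbours ≥ 1, adopts the app.
  Pia: 1 of 3 neighbours < 3, below threshold.
Round 3 — no new adoptions; cascade stops.

2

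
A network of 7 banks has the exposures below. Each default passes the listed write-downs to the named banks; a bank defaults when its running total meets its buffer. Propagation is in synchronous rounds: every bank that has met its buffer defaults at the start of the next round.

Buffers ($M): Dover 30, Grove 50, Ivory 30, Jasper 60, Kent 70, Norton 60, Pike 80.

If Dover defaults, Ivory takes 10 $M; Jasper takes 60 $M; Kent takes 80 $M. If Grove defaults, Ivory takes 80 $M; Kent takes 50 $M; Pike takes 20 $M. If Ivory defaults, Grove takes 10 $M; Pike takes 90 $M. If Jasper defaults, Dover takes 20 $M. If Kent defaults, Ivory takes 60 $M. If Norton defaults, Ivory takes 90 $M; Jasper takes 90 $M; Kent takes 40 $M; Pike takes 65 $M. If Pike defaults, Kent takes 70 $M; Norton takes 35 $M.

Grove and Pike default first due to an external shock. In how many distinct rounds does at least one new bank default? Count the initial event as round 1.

2

Round 1 — Grove, Pike default (initial).
  Ivory: +80 → 80 ≥ 30
  Kent: +50+70 → 120 ≥ 70
  Norton: +35 → 35 < 60
Round 2 — Ivory, Kent default.
No further defaults.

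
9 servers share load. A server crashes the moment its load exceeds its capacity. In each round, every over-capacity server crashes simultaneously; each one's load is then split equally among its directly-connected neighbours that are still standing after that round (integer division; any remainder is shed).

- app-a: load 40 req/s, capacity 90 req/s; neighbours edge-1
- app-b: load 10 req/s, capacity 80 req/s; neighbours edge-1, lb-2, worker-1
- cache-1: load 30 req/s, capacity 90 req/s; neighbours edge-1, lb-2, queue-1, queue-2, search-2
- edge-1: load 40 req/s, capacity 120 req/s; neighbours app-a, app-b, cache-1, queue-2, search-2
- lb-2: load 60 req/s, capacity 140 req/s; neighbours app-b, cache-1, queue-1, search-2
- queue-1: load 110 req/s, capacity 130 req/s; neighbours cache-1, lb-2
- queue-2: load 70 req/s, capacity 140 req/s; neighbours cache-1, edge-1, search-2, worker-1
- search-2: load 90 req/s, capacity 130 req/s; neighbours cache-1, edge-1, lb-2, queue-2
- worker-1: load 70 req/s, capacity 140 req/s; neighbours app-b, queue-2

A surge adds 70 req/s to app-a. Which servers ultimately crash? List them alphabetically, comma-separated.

Round 1 — app-a at 110 > 90. app-a crashes.
  app-a sheds 110 req/s to edge-1: 110 each.
    edge-1: 40+110 = 150 > 120
Round 2 — edge-1 crashes.
  edge-1 sheds 150 req/s to app-b, cache-1, queue-2, search-2: 37 each (2 lost).
    app-b: 10+37 = 47 ≤ 80
    cache-1: 30+37 = 67 ≤ 90
    queue-2: 70+37 = 107 ≤ 140
    search-2: 90+37 = 127 ≤ 130
No further crashes.

app-a, edge-1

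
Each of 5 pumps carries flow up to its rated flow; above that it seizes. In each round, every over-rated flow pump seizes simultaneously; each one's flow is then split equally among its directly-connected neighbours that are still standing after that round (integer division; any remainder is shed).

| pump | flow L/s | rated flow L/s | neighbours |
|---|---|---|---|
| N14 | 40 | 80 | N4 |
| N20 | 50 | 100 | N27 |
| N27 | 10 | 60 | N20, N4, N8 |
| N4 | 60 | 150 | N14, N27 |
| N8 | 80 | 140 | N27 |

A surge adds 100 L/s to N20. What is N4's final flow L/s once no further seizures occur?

140

Round 1 — N20 at 150 > 100. N20 seizes.
  N20 sheds 150 L/s to N27: 150 each.
    N27: 10+150 = 160 > 60
Round 2 — N27 seizes.
  N27 sheds 160 L/s to N4, N8: 80 each.
    N4: 60+80 = 140 ≤ 150
    N8: 80+80 = 160 > 140
Round 3 — N8 seizes.
  N8 sheds 160 L/s: no online neighbours, lost.
No further seizures.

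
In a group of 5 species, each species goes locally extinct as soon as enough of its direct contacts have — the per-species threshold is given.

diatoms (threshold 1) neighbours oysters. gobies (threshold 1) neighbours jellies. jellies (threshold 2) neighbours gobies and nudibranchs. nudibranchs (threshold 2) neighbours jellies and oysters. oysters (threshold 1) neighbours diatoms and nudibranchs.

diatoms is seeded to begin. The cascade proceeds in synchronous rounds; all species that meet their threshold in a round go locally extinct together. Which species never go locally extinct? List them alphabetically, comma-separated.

Round 1 — diatoms goes locally extinct (initial).
Round 2 — checking thresholds:
  oysters: 1 of 2 neighbours ≥ 1, goes locally extinct.
Round 3 — no new extinctions; cascade stops.

gobies, jellies, nudibranchs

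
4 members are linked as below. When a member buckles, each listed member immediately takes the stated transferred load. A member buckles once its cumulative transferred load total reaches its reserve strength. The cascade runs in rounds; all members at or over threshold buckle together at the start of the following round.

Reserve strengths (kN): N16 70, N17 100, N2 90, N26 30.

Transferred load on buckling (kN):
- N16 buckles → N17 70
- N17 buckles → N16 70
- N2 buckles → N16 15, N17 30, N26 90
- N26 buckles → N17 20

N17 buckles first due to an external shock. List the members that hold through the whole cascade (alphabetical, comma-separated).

Round 1 — N17 buckles (initial).
  N16: +70 → 70 ≥ 70
Round 2 — N16 buckles.
No further bucklings.

N2, N26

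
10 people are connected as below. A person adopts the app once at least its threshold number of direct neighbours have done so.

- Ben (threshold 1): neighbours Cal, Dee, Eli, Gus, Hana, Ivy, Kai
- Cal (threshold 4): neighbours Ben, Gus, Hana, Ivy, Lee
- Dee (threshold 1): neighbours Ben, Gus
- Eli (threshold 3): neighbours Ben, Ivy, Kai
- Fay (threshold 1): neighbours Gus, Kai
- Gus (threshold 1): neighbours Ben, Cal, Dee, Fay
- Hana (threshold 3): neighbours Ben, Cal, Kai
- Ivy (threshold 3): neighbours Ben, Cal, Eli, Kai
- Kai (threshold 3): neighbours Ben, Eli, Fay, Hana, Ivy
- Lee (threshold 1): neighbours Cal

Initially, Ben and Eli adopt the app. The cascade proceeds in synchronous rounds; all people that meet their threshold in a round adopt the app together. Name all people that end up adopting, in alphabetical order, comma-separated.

Ben, Dee, Eli, Fay, Gus, Ivy, Kai

Round 1 — Ben, Eli adopt the app (initial).
Round 2 — checking thresholds:
  Cal: 1 of 5 neighbours < 4, not yet.
  Dee: 1 of 2 neighbours ≥ 1, adopts the app.
  Gus: 1 of 4 neighbours ≥ 1, adopts the app.
  Hana: 1 of 3 neighbours < 3, not yet.
  Ivy: 2 of 4 neighbours < 3, not yet.
  Kai: 2 of 5 neighbours < 3, not yet.
Round 3 — checking thresholds:
  Cal: 2 of 5 neighbours < 4, not yet.
  Fay: 1 of 2 neighbours ≥ 1, adopts the app.
  Hana: 1 of 3 neighbours < 3, not yet.
  Ivy: 2 of 4 neighbours < 3, not yet.
  Kai: 2 of 5 neighbours < 3, not yet.
Round 4 — checking thresholds:
  Cal: 2 of 5 neighbours < 4, not yet.
  Hana: 1 of 3 neighbours < 3, not yet.
  Ivy: 2 of 4 neighbours < 3, not yet.
  Kai: 3 of 5 neighbours ≥ 3, adopts the app.
Round 5 — checking thresholds:
  Cal: 2 of 5 neighbours < 4, not yet.
  Hana: 2 of 3 neighbours < 3, not yet.
  Ivy: 3 of 4 neighbours ≥ 3, adopts the app.
Round 6 — no new adoptions; cascade stops.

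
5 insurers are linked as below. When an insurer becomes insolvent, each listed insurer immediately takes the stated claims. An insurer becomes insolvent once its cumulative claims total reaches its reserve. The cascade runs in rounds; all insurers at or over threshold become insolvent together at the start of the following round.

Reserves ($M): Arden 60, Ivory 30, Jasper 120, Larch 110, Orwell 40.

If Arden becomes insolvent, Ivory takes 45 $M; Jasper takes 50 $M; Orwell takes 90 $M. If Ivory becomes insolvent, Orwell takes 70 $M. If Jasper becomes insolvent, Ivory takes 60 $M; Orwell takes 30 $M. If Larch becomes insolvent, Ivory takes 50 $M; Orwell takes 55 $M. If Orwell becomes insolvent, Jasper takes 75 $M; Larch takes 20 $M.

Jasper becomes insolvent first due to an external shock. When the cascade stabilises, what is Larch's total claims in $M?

20

Round 1 — Jasper becomes insolvent (initial).
  Ivory: +60 → 60 ≥ 30
  Orwell: +30 → 30 < 40
Round 2 — Ivory becomes insolvent.
  Orwell: +70 → 100 ≥ 40
Round 3 — Orwell becomes insolvent.
  Larch: +20 → 20 < 110
No further insolvencies.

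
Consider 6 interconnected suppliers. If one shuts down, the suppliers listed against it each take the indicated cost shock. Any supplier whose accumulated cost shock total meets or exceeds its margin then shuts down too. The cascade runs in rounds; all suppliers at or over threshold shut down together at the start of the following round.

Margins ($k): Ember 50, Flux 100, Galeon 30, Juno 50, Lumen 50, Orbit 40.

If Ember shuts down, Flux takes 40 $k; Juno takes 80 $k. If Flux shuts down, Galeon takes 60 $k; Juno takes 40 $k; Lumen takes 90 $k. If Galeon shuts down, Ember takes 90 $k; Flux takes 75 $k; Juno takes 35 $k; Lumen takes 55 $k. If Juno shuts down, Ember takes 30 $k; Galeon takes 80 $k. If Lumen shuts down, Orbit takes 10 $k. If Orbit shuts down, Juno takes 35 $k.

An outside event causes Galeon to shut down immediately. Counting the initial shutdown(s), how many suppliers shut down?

5

Round 1 — Galeon shuts down (initial).
  Ember: +90 → 90 ≥ 50
  Flux: +75 → 75 < 100
  Juno: +35 → 35 < 50
  Lumen: +55 → 55 ≥ 50
Round 2 — Ember, Lumen shut down.
  Flux: +40 → 115 ≥ 100
  Juno: +80 → 115 ≥ 50
  Orbit: +10 → 10 < 40
Round 3 — Flux, Juno shut down.
No further shutdowns.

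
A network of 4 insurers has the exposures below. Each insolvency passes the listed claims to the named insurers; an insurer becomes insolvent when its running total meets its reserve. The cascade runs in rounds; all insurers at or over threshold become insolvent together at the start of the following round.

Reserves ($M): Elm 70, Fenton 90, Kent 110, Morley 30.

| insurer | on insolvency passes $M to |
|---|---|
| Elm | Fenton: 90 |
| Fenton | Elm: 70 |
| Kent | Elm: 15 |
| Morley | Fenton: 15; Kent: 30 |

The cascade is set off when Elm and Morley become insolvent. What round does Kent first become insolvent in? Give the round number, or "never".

never

Round 1 — Elm, Morley become insolvent (initial).
  Fenton: +90+15 → 105 ≥ 90
  Kent: +30 → 30 < 110
Round 2 — Fenton becomes insolvent.
No further insolvencies.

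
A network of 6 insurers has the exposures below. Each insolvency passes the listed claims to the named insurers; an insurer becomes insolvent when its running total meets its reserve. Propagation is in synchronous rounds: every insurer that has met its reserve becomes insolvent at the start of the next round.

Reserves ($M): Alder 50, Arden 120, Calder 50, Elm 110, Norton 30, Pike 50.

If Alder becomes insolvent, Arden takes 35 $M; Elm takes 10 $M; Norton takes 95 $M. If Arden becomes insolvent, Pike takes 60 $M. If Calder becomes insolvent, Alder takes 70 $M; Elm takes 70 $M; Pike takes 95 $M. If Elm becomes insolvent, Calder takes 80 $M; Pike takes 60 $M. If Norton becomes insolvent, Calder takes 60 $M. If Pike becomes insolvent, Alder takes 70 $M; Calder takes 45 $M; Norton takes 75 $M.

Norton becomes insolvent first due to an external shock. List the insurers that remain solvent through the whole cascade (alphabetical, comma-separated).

Round 1 — Norton becomes insolvent (initial).
  Calder: +60 → 60 ≥ 50
Round 2 — Calder becomes insolvent.
  Alder: +70 → 70 ≥ 50
  Elm: +70 → 70 < 110
  Pike: +95 → 95 ≥ 50
Round 3 — Alder, Pike become insolvent.
  Arden: +35 → 35 < 120
  Elm: +10 → 80 < 110
No further insolvencies.

Arden, Elm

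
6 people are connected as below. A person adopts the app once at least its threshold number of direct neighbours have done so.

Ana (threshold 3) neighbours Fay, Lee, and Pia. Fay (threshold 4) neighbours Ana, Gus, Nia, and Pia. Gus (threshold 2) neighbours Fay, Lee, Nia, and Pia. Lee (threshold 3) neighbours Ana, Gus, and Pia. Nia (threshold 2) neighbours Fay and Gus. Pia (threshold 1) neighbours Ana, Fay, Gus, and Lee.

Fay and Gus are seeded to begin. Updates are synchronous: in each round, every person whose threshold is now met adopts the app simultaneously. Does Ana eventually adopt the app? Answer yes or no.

no

Round 1 — Fay, Gus adopt the app (initial).
Round 2 — checking thresholds:
  Ana: 1 of 3 neighbours < 3, holds.
  Lee: 1 of 3 neighbours < 3, holds.
  Nia: 2 of 2 neighbours ≥ 2, adopts the app.
  Pia: 2 of 4 neighbours ≥ 1, adopts the app.
Round 3 — no new adoptions; cascade stops.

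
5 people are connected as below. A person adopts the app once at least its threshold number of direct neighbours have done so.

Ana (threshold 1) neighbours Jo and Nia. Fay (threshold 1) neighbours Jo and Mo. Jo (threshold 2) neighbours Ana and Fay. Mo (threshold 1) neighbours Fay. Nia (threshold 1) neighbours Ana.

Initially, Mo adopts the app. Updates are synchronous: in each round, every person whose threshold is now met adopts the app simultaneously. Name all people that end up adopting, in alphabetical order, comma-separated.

Round 1 — Mo adopts the app (initial).
Round 2 — checking thresholds:
  Fay: 1 of 2 neighbours ≥ 1, adopts the app.
Round 3 — no new adoptions; cascade stops.

Fay, Mo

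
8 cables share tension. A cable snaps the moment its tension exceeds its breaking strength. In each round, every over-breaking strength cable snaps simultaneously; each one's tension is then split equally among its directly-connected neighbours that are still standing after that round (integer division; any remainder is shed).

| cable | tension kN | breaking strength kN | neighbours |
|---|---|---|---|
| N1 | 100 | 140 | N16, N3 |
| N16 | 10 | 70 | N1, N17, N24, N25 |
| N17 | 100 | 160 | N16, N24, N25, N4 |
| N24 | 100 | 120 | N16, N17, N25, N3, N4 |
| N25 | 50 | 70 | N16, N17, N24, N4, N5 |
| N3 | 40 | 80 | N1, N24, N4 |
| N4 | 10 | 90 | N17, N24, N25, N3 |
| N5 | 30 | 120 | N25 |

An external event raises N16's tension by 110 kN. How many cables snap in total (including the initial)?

7

Round 1 — N16 at 120 > 70. N16 snaps.
  N16 sheds 120 kN to N1, N17, N24, N25: 30 each.
    N1: 100+30 = 130 ≤ 140
    N17: 100+30 = 130 ≤ 160
    N24: 100+30 = 130 > 120
    N25: 50+30 = 80 > 70
Round 2 — N24, N25 snap.
  N24 sheds 130 kN to N17, N3, N4: 43 each (1 lost).
    N17: 130+43 = 173 > 160
    N3: 40+43 = 83 > 80
    N4: 10+43 = 53 ≤ 90
  N25 sheds 80 kN to N17, N4, N5: 26 each (2 lost).
    N17: 173+26 = 199 > 160
    N4: 53+26 = 79 ≤ 90
    N5: 30+26 = 56 ≤ 120
Round 3 — N17, N3 snap.
  N17 sheds 199 kN to N4: 199 each.
    N4: 79+199 = 278 > 90
  N3 sheds 83 kN to N1, N4: 41 each (1 lost).
    N1: 130+41 = 171 > 140
    N4: 278+41 = 319 > 90
Round 4 — N1, N4 snap.
  N1 sheds 171 kN: no online neighbours, lost.
  N4 sheds 319 kN: no online neighbours, lost.
No further breaks.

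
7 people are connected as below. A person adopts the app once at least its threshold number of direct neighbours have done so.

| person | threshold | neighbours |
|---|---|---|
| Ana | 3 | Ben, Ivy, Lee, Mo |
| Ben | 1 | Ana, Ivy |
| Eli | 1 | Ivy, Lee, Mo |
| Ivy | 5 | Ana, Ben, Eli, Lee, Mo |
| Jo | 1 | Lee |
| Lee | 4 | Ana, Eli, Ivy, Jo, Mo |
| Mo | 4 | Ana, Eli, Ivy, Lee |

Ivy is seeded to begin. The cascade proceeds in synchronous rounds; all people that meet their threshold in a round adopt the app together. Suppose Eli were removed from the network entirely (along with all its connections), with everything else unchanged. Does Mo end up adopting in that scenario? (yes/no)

no

With Eli removed:
Round 1 — Ivy adopts the app (initial).
Round 2 — checking thresholds:
  Ana: 1 of 4 neighbours < 3, holds.
  Ben: 1 of 2 neighbours ≥ 1, adopts the app.
  Lee: 1 of 4 neighbours < 4, holds.
  Mo: 1 of 3 neighbours < 4, holds.
Round 3 — no new adoptions; cascade stops.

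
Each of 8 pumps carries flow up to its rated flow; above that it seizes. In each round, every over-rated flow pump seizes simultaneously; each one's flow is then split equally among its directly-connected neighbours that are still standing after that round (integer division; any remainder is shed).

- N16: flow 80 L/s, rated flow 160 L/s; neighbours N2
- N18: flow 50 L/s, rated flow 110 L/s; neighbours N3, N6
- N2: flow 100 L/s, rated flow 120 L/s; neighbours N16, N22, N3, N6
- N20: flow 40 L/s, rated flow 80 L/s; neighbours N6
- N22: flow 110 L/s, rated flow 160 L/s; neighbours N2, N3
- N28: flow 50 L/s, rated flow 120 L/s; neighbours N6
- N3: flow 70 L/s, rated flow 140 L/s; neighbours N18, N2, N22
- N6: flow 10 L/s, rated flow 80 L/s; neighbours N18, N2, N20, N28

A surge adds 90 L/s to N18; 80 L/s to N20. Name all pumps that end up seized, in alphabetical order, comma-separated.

Round 1 — N18 at 140 > 110; N20 at 120 > 80. N18, N20 seize.
  N18 sheds 140 L/s to N3, N6: 70 each.
    N3: 70+70 = 140 ≤ 140
    N6: 10+70 = 80 ≤ 80
  N20 sheds 120 L/s to N6: 120 each.
    N6: 80+120 = 200 > 80
Round 2 — N6 seizes.
  N6 sheds 200 L/s to N2, N28: 100 each.
    N2: 100+100 = 200 > 120
    N28: 50+100 = 150 > 120
Round 3 — N2, N28 seize.
  N2 sheds 200 L/s to N16, N22, N3: 66 each (2 lost).
    N16: 80+66 = 146 ≤ 160
    N22: 110+66 = 176 > 160
    N3: 140+66 = 206 > 140
  N28 sheds 150 L/s: no online neighbours, lost.
Round 4 — N22, N3 seize.
  N22 sheds 176 L/s: no online neighbours, lost.
  N3 sheds 206 L/s: no online neighbours, lost.
No further seizures.

N18, N2, N20, N22, N28, N3, N6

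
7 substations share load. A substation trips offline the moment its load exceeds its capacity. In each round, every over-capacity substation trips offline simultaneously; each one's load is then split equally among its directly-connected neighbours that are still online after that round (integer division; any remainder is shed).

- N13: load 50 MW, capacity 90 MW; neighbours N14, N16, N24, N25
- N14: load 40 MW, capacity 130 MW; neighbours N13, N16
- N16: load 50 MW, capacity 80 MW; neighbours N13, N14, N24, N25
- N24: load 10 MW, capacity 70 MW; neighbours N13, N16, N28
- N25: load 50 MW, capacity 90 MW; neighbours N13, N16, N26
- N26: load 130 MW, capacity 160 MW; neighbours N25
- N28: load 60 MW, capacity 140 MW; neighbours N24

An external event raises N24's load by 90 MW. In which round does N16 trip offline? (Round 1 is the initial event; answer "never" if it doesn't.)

2

Round 1 — N24 at 100 > 70. N24 trips offline.
  N24 sheds 100 MW to N13, N16, N28: 33 each (1 lost).
    N13: 50+33 = 83 ≤ 90
    N16: 50+33 = 83 > 80
    N28: 60+33 = 93 ≤ 140
Round 2 — N16 trips offline.
  N16 sheds 83 MW to N13, N14, N25: 27 each (2 lost).
    N13: 83+27 = 110 > 90
    N14: 40+27 = 67 ≤ 130
    N25: 50+27 = 77 ≤ 90
Round 3 — N13 trips offline.
  N13 sheds 110 MW to N14, N25: 55 each.
    N14: 67+55 = 122 ≤ 130
    N25: 77+55 = 132 > 90
Round 4 — N25 trips offline.
  N25 sheds 132 MW to N26: 132 each.
    N26: 130+132 = 262 > 160
Round 5 — N26 trips offline.
  N26 sheds 262 MW: no online neighbours, lost.
No further trips.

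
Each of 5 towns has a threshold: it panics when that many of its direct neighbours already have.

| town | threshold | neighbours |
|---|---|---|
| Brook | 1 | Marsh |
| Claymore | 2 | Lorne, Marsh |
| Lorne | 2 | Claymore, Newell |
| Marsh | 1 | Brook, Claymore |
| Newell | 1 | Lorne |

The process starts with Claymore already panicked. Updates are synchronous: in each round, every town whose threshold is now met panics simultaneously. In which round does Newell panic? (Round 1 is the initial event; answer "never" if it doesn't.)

Round 1 — Claymore panics (initial).
Round 2 — checking thresholds:
  Lorne: 1 of 2 neighbours < 2, holds.
  Marsh: 1 of 2 neighbours ≥ 1, panics.
Round 3 — checking thresholds:
  Brook: 1 of 1 neighbours ≥ 1, panics.
  Lorne: 1 of 2 neighbours < 2, holds.
Round 4 — no new panics; cascade stops.

never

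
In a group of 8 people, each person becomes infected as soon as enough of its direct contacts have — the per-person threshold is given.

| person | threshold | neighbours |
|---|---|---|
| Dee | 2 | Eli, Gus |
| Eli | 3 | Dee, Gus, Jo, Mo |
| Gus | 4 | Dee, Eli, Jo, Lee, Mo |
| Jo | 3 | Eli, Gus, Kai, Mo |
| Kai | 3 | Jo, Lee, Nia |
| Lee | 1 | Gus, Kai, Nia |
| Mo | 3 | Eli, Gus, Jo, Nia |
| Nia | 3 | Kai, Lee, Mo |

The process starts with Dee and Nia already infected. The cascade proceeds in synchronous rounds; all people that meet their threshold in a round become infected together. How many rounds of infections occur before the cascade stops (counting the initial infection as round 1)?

2

Round 1 — Dee, Nia become infected (initial).
Round 2 — checking thresholds:
  Eli: 1 of 4 neighbours < 3, not yet.
  Gus: 1 of 5 neighbours < 4, not yet.
  Kai: 1 of 3 neighbours < 3, not yet.
  Lee: 1 of 3 neighbours ≥ 1, becomes infected.
  Mo: 1 of 4 neighbours < 3, not yet.
Round 3 — no new infections; cascade stops.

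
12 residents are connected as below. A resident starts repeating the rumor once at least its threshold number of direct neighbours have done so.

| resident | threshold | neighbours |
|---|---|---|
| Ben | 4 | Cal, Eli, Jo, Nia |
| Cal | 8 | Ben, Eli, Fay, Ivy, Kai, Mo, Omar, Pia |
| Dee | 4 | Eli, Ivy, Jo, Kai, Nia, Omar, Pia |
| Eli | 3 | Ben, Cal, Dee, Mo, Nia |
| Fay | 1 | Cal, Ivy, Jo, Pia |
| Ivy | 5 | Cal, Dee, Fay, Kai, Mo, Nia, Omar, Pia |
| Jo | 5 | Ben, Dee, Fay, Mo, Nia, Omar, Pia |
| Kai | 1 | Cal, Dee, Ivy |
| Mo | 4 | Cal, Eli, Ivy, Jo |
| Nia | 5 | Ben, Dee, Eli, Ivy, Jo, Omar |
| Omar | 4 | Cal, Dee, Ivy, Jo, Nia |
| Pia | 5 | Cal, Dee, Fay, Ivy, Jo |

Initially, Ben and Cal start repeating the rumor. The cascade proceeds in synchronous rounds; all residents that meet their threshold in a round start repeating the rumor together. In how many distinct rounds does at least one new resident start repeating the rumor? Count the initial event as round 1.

2

Round 1 — Ben, Cal start repeating the rumor (initial).
Round 2 — checking thresholds:
  Eli: 2 of 5 neighbours < 3, below threshold.
  Fay: 1 of 4 neighbours ≥ 1, starts repeating the rumor.
  Ivy: 1 of 8 neighbours < 5, below threshold.
  Jo: 1 of 7 neighbours < 5, below threshold.
  Kai: 1 of 3 neighbours ≥ 1, starts repeating the rumor.
  Mo: 1 of 4 neighbours < 4, below threshold.
  Nia: 1 of 6 neighbours < 5, below threshold.
  Omar: 1 of 5 neighbours < 4, below threshold.
  Pia: 1 of 5 neighbours < 5, below threshold.
Round 3 — no new spreads; cascade stops.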